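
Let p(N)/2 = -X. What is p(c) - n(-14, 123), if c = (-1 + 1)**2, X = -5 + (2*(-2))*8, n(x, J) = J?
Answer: -49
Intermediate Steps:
X = -37 (X = -5 - 4*8 = -5 - 32 = -37)
c = 0 (c = 0**2 = 0)
p(N) = 74 (p(N) = 2*(-1*(-37)) = 2*37 = 74)
p(c) - n(-14, 123) = 74 - 1*123 = 74 - 123 = -49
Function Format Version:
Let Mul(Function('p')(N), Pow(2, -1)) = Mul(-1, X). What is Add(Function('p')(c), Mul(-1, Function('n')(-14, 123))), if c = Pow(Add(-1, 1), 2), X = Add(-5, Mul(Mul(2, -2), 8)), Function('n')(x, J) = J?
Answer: -49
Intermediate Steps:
X = -37 (X = Add(-5, Mul(-4, 8)) = Add(-5, -32) = -37)
c = 0 (c = Pow(0, 2) = 0)
Function('p')(N) = 74 (Function('p')(N) = Mul(2, Mul(-1, -37)) = Mul(2, 37) = 74)
Add(Function('p')(c), Mul(-1, Function('n')(-14, 123))) = Add(74, Mul(-1, 123)) = Add(74, -123) = -49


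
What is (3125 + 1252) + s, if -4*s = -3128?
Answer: 5159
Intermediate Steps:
s = 782 (s = -¼*(-3128) = 782)
(3125 + 1252) + s = (3125 + 1252) + 782 = 4377 + 782 = 5159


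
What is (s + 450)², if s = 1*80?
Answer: 280900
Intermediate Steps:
s = 80
(s + 450)² = (80 + 450)² = 530² = 280900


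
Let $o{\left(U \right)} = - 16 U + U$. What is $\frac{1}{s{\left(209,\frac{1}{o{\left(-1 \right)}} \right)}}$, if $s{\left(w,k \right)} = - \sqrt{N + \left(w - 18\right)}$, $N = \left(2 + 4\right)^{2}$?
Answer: $- \frac{\sqrt{227}}{227} \approx -0.066372$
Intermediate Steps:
$o{\left(U \right)} = - 15 U$
$N = 36$ ($N = 6^{2} = 36$)
$s{\left(w,k \right)} = - \sqrt{18 + w}$ ($s{\left(w,k \right)} = - \sqrt{36 + \left(w - 18\right)} = - \sqrt{36 + \left(-18 + w\right)} = - \sqrt{18 + w}$)
$\frac{1}{s{\left(209,\frac{1}{o{\left(-1 \right)}} \right)}} = \frac{1}{\left(-1\right) \sqrt{18 + 209}} = \frac{1}{\left(-1\right) \sqrt{227}} = - \frac{\sqrt{227}}{227}$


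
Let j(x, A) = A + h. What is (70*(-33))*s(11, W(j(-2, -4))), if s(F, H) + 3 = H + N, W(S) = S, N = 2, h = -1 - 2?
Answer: 18480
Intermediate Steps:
h = -3
j(x, A) = -3 + A (j(x, A) = A - 3 = -3 + A)
s(F, H) = -1 + H (s(F, H) = -3 + (H + 2) = -3 + (2 + H) = -1 + H)
(70*(-33))*s(11, W(j(-2, -4))) = (70*(-33))*(-1 + (-3 - 4)) = -2310*(-1 - 7) = -2310*(-8) = 18480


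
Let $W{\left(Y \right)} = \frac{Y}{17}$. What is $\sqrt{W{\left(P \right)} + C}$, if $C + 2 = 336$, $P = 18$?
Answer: $\frac{8 \sqrt{1513}}{17} \approx 18.305$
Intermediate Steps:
$C = 334$ ($C = -2 + 336 = 334$)
$W{\left(Y \right)} = \frac{Y}{17}$ ($W{\left(Y \right)} = Y \frac{1}{17} = \frac{Y}{17}$)
$\sqrt{W{\left(P \right)} + C} = \sqrt{\frac{1}{17} \cdot 18 + 334} = \sqrt{\frac{18}{17} + 334} = \sqrt{\frac{5696}{17}} = \frac{8 \sqrt{1513}}{17}$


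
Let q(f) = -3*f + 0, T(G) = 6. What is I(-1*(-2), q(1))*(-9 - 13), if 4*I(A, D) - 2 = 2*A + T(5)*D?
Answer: 66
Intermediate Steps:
q(f) = -3*f
I(A, D) = ½ + A/2 + 3*D/2 (I(A, D) = ½ + (2*A + 6*D)/4 = ½ + (A/2 + 3*D/2) = ½ + A/2 + 3*D/2)
I(-1*(-2), q(1))*(-9 - 13) = (½ + (-1*(-2))/2 + 3*(-3*1)/2)*(-9 - 13) = (½ + (½)*2 + (3/2)*(-3))*(-22) = (½ + 1 - 9/2)*(-22) = -3*(-22) = 66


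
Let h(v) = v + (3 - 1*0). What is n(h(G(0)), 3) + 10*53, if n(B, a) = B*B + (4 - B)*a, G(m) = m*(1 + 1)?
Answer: 542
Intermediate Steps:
G(m) = 2*m (G(m) = m*2 = 2*m)
h(v) = 3 + v (h(v) = v + (3 + 0) = v + 3 = 3 + v)
n(B, a) = B² + a*(4 - B)
n(h(G(0)), 3) + 10*53 = ((3 + 2*0)² + 4*3 - 1*(3 + 2*0)*3) + 10*53 = ((3 + 0)² + 12 - 1*(3 + 0)*3) + 530 = (3² + 12 - 1*3*3) + 530 = (9 + 12 - 9) + 530 = 12 + 530 = 542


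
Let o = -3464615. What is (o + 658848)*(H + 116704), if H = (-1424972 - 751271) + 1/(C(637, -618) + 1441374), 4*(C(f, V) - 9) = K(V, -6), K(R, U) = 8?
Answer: 8329167990819471238/1441385 ≈ 5.7786e+12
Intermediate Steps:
C(f, V) = 11 (C(f, V) = 9 + (¼)*8 = 9 + 2 = 11)
H = -3136804016554/1441385 (H = (-1424972 - 751271) + 1/(11 + 1441374) = -2176243 + 1/1441385 = -3136804016554/1441385 ≈ -2.1762e+6)
(o + 658848)*(H + 116704) = (-3464615 + 658848)*(-3136804016554/1441385 + 116704) = -2805767*(-2968588621514/1441385) = 8329167990819471238/1441385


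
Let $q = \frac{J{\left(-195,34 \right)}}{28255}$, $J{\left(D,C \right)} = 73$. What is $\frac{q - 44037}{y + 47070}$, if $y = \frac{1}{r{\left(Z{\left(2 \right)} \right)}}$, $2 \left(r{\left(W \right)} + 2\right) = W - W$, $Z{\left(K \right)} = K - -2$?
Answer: $- \frac{108196988}{115647715} \approx -0.93557$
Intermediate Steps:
$Z{\left(K \right)} = 2 + K$ ($Z{\left(K \right)} = K + 2 = 2 + K$)
$r{\left(W \right)} = -2$ ($r{\left(W \right)} = -2 + \frac{W - W}{2} = -2 + \frac{1}{2} \cdot 0 = -2 + 0 = -2$)
$y = - \frac{1}{2}$ ($y = \frac{1}{-2} = - \frac{1}{2} \approx -0.5$)
$q = \frac{73}{28255} \approx 0.0025836$
$\frac{q - 44037}{y + 47070} = \frac{\frac{73}{28255} - 44037}{- \frac{1}{2} + 47070} = - \frac{1244265362}{28255 \cdot \frac{94139}{2}} = \left(- \frac{1244265362}{28255}\right) \frac{2}{94139} = - \frac{108196988}{115647715}$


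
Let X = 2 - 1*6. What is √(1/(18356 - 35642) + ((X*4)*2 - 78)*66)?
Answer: I*√2169330096246/17286 ≈ 85.206*I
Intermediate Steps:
X = -4 (X = 2 - 6 = -4)
√(1/(18356 - 35642) + ((X*4)*2 - 78)*66) = √(1/(18356 - 35642) + (-4*4*2 - 78)*66) = √(1/(-17286) + (-16*2 - 78)*66) = √(-1/17286 + (-32 - 78)*66) = √(-1/17286 - 110*66) = √(-1/17286 - 7260) = √(-125496361/17286) = I*√2169330096246/17286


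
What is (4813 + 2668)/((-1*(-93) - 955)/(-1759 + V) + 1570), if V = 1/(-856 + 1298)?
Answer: 5816305437/1221019894 ≈ 4.7635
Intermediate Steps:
V = 1/442 ≈ 0.0022624
(4813 + 2668)/((-1*(-93) - 955)/(-1759 + V) + 1570) = (4813 + 2668)/((-1*(-93) - 955)/(-1759 + 1/442) + 1570) = 7481/((93 - 955)/(-777477/442) + 1570) = 7481/(-862*(-442/777477) + 1570) = 7481/(381004/777477 + 1570) = 7481/(1221019894/777477) = 7481*(777477/1221019894) = 5816305437/1221019894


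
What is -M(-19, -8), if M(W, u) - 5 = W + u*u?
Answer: -50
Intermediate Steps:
M(W, u) = 5 + W + u**2 (M(W, u) = 5 + (W + u*u) = 5 + (W + u**2) = 5 + W + u**2)
-M(-19, -8) = -(5 - 19 + (-8)**2) = -(5 - 19 + 64) = -1*50 = -50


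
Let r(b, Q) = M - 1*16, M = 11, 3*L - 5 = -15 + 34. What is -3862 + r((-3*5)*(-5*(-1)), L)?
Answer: -3867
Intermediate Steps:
L = 8 (L = 5/3 + (-15 + 34)/3 = 5/3 + (1/3)*19 = 5/3 + 19/3 = 8)
r(b, Q) = -5 (r(b, Q) = 11 - 1*16 = 11 - 16 = -5)
-3862 + r((-3*5)*(-5*(-1)), L) = -3862 - 5 = -3867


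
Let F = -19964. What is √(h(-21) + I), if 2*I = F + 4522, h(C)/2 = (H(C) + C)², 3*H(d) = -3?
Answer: I*√6753 ≈ 82.177*I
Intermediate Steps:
H(d) = -1 (H(d) = (⅓)*(-3) = -1)
h(C) = 2*(-1 + C)²
I = -7721 (I = (-19964 + 4522)/2 = (½)*(-15442) = -7721)
√(h(-21) + I) = √(2*(-1 - 21)² - 7721) = √(2*(-22)² - 7721) = √(2*484 - 7721) = √(968 - 7721) = √(-6753) = I*√6753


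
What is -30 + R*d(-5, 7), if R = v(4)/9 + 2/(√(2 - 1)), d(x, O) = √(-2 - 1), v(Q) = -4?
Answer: -30 + 14*I*√3/9 ≈ -30.0 + 2.6943*I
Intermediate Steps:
d(x, O) = I*√3 (d(x, O) = √(-3) = I*√3)
R = 14/9 (R = -4/9 + 2/(√(2 - 1)) = -4*⅑ + 2/(√1) = -4/9 + 2/1 = -4/9 + 2*1 = -4/9 + 2 = 14/9 ≈ 1.5556)
-30 + R*d(-5, 7) = -30 + 14*(I*√3)/9 = -30 + 14*I*√3/9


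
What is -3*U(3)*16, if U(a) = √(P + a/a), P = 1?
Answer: -48*√2 ≈ -67.882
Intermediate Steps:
U(a) = √2 (U(a) = √(1 + a/a) = √(1 + 1) = √2)
-3*U(3)*16 = -3*√2*16 = -48*√2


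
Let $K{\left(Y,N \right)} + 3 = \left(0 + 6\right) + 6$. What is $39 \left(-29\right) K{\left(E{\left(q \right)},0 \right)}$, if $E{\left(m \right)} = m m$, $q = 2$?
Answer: $-10179$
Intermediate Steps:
$E{\left(m \right)} = m^{2}$
$K{\left(Y,N \right)} = 9$ ($K{\left(Y,N \right)} = -3 + \left(\left(0 + 6\right) + 6\right) = -3 + \left(6 + 6\right) = -3 + 12 = 9$)
$39 \left(-29\right) K{\left(E{\left(q \right)},0 \right)} = 39 \left(-29\right) 9 = \left(-1131\right) 9 = -10179$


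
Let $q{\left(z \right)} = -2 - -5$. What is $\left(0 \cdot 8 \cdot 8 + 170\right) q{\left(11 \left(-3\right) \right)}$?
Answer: $510$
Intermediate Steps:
$q{\left(z \right)} = 3$ ($q{\left(z \right)} = -2 + 5 = 3$)
$\left(0 \cdot 8 \cdot 8 + 170\right) q{\left(11 \left(-3\right) \right)} = \left(0 \cdot 8 \cdot 8 + 170\right) 3 = \left(0 \cdot 8 + 170\right) 3 = \left(0 + 170\right) 3 = 170 \cdot 3 = 510$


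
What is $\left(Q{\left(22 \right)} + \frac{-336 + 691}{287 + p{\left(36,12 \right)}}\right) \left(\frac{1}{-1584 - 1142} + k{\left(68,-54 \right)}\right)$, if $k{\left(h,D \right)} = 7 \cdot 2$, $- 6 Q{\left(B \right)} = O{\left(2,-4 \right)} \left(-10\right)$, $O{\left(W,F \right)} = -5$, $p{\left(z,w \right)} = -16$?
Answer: $- \frac{36318455}{369373} \approx -98.325$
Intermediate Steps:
$Q{\left(B \right)} = - \frac{25}{3}$ ($Q{\left(B \right)} = - \frac{\left(-5\right) \left(-10\right)}{6} = \left(- \frac{1}{6}\right) 50 = - \frac{25}{3}$)
$k{\left(h,D \right)} = 14$
$\left(Q{\left(22 \right)} + \frac{-336 + 691}{287 + p{\left(36,12 \right)}}\right) \left(\frac{1}{-1584 - 1142} + k{\left(68,-54 \right)}\right) = \left(- \frac{25}{3} + \frac{-336 + 691}{287 - 16}\right) \left(\frac{1}{-1584 - 1142} + 14\right) = \left(- \frac{25}{3} + \frac{355}{271}\right) \left(\frac{1}{-2726} + 14\right) = \left(- \frac{25}{3} + 355 \cdot \frac{1}{271}\right) \left(- \frac{1}{2726} + 14\right) = \left(- \frac{25}{3} + \frac{355}{271}\right) \frac{38163}{2726} = \left(- \frac{5710}{813}\right) \frac{38163}{2726} = - \frac{36318455}{369373}$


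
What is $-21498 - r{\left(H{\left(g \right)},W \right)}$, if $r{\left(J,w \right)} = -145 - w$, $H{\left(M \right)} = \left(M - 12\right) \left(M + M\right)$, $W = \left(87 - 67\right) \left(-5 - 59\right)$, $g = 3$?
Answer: $-22633$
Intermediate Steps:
$W = -1280$ ($W = 20 \left(-64\right) = -1280$)
$H{\left(M \right)} = 2 M \left(-12 + M\right)$ ($H{\left(M \right)} = \left(-12 + M\right) 2 M = 2 M \left(-12 + M\right)$)
$-21498 - r{\left(H{\left(g \right)},W \right)} = -21498 - \left(-145 - -1280\right) = -21498 - \left(-145 + 1280\right) = -21498 - 1135 = -22633$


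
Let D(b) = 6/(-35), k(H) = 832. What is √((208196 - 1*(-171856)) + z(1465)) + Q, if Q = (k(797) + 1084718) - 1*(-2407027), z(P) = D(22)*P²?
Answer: 3492577 + √594258/7 ≈ 3.4927e+6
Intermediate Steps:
D(b) = -6/35 (D(b) = 6*(-1/35) = -6/35)
z(P) = -6*P²/35
Q = 3492577 (Q = (832 + 1084718) - 1*(-2407027) = 1085550 + 2407027 = 3492577)
√((208196 - 1*(-171856)) + z(1465)) + Q = √((208196 - 1*(-171856)) - 6/35*1465²) + 3492577 = √((208196 + 171856) - 6/35*2146225) + 3492577 = √(380052 - 2575470/7) + 3492577 = √(84894/7) + 3492577 = √594258/7 + 3492577 = 3492577 + √594258/7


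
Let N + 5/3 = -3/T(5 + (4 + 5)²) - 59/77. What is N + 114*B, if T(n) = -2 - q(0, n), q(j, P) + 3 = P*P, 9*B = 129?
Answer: 929039011/569415 ≈ 1631.6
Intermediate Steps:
B = 43/3 (B = (⅑)*129 = 43/3 ≈ 14.333)
q(j, P) = -3 + P² (q(j, P) = -3 + P*P = -3 + P²)
T(n) = 1 - n² (T(n) = -2 - (-3 + n²) = -2 + (3 - n²) = 1 - n²)
N = -1385099/569415 (N = -5/3 + (-3/(1 - (5 + (4 + 5)²)²) - 59/77) = -5/3 + (-3/(1 - (5 + 9²)²) - 59*1/77) = -5/3 + (-3/(1 - (5 + 81)²) - 59/77) = -5/3 + (-3/(1 - 1*86²) - 59/77) = -5/3 + (-3/(1 - 1*7396) - 59/77) = -5/3 + (-3/(1 - 7396) - 59/77) = -5/3 + (-3/(-7395) - 59/77) = -5/3 + (-3*(-1/7395) - 59/77) = -5/3 + (1/2465 - 59/77) = -5/3 - 145358/189805 = -1385099/569415 ≈ -2.4325)
N + 114*B = -1385099/569415 + 114*(43/3) = -1385099/569415 + 1634 = 929039011/569415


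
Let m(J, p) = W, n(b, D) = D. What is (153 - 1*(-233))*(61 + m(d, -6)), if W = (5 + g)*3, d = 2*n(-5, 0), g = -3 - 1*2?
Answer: 23546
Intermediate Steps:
g = -5 (g = -3 - 2 = -5)
d = 0 (d = 2*0 = 0)
W = 0 (W = (5 - 5)*3 = 0*3 = 0)
m(J, p) = 0
(153 - 1*(-233))*(61 + m(d, -6)) = (153 - 1*(-233))*(61 + 0) = (153 + 233)*61 = 386*61 = 23546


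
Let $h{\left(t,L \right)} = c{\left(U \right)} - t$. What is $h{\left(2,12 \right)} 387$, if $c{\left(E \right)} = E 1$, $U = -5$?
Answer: $-2709$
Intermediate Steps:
$c{\left(E \right)} = E$
$h{\left(t,L \right)} = -5 - t$
$h{\left(2,12 \right)} 387 = \left(-5 - 2\right) 387 = \left(-7\right) 387 = -2709$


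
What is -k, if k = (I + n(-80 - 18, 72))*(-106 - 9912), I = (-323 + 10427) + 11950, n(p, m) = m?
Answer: 221658268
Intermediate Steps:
I = 22054 (I = 10104 + 11950 = 22054)
k = -221658268 (k = (22054 + 72)*(-106 - 9912) = 22126*(-10018) = -221658268)
-k = -1*(-221658268) = 221658268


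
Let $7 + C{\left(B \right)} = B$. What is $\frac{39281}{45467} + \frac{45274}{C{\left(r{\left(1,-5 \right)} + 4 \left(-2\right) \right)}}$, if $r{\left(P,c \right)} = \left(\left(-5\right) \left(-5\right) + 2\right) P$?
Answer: $\frac{1029472165}{272802} \approx 3773.7$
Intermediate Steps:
$r{\left(P,c \right)} = 27 P$ ($r{\left(P,c \right)} = \left(25 + 2\right) P = 27 P$)
$C{\left(B \right)} = -7 + B$
$\frac{39281}{45467} + \frac{45274}{C{\left(r{\left(1,-5 \right)} + 4 \left(-2\right) \right)}} = \frac{39281}{45467} + \frac{45274}{-7 + \left(27 \cdot 1 + 4 \left(-2\right)\right)} = 39281 \cdot \frac{1}{45467} + \frac{45274}{-7 + \left(27 - 8\right)} = \frac{39281}{45467} + \frac{45274}{-7 + 19} = \frac{39281}{45467} + \frac{45274}{12} = \frac{39281}{45467} + 45274 \cdot \frac{1}{12} = \frac{39281}{45467} + \frac{22637}{6} = \frac{1029472165}{272802}$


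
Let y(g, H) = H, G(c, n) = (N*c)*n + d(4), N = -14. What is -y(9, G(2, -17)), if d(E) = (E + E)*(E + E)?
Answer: -540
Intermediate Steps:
d(E) = 4*E² (d(E) = (2*E)*(2*E) = 4*E²)
G(c, n) = 64 - 14*c*n (G(c, n) = (-14*c)*n + 4*4² = -14*c*n + 4*16 = -14*c*n + 64 = 64 - 14*c*n)
-y(9, G(2, -17)) = -(64 - 14*2*(-17)) = -(64 + 476) = -1*540 = -540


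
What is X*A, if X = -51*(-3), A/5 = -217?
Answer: -166005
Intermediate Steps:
A = -1085 (A = 5*(-217) = -1085)
X = 153
X*A = 153*(-1085) = -166005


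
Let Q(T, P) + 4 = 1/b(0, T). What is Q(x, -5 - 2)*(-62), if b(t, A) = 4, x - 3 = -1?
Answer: 465/2 ≈ 232.50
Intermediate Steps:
x = 2 (x = 3 - 1 = 2)
Q(T, P) = -15/4 (Q(T, P) = -4 + 1/4 = -4 + ¼ = -15/4)
Q(x, -5 - 2)*(-62) = -15/4*(-62) = 465/2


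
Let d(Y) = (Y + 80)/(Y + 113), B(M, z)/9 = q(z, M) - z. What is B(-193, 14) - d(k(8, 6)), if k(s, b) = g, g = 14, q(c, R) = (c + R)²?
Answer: 36606767/127 ≈ 2.8824e+5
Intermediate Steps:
q(c, R) = (R + c)²
B(M, z) = -9*z + 9*(M + z)² (B(M, z) = 9*((M + z)² - z) = -9*z + 9*(M + z)²)
k(s, b) = 14
d(Y) = (80 + Y)/(113 + Y)
B(-193, 14) - d(k(8, 6)) = (-9*14 + 9*(-193 + 14)²) - (80 + 14)/(113 + 14) = (-126 + 9*(-179)²) - 94/127 = (-126 + 9*32041) - 94/127 = (-126 + 288369) - 1*94/127 = 288243 - 94/127 = 36606767/127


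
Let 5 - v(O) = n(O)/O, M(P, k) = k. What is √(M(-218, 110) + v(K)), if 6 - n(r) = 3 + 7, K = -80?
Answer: 11*√95/10 ≈ 10.721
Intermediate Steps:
n(r) = -4 (n(r) = 6 - (3 + 7) = 6 - 1*10 = 6 - 10 = -4)
v(O) = 5 + 4/O (v(O) = 5 - (-4)/O = 5 + 4/O)
√(M(-218, 110) + v(K)) = √(110 + (5 + 4/(-80))) = √(110 + (5 + 4*(-1/80))) = √(110 + (5 - 1/20)) = √(110 + 99/20) = √(2299/20) = 11*√95/10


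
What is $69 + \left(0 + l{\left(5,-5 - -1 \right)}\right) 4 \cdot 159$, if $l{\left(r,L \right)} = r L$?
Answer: $-12651$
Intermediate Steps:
$l{\left(r,L \right)} = L r$
$69 + \left(0 + l{\left(5,-5 - -1 \right)}\right) 4 \cdot 159 = 69 + \left(0 + \left(-5 - -1\right) 5\right) 4 \cdot 159 = 69 + \left(0 + \left(-5 + 1\right) 5\right) 4 \cdot 159 = 69 + \left(0 - 20\right) 4 \cdot 159 = 69 + \left(-20\right) 4 \cdot 159 = 69 - 12720 = -12651$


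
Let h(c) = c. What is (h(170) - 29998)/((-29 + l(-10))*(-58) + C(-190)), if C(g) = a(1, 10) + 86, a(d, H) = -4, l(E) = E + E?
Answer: -7457/731 ≈ -10.201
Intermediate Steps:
l(E) = 2*E
C(g) = 82 (C(g) = -4 + 86 = 82)
(h(170) - 29998)/((-29 + l(-10))*(-58) + C(-190)) = (170 - 29998)/((-29 + 2*(-10))*(-58) + 82) = -29828/((-29 - 20)*(-58) + 82) = -29828/(-49*(-58) + 82) = -29828/(2842 + 82) = -29828/2924 = -29828*1/2924 = -7457/731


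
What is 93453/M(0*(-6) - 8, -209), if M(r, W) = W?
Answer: -93453/209 ≈ -447.14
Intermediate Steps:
93453/M(0*(-6) - 8, -209) = 93453/(-209) = 93453*(-1/209) = -93453/209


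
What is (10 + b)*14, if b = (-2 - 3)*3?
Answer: -70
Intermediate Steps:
b = -15 (b = -5*3 = -15)
(10 + b)*14 = (10 - 15)*14 = -5*14 = -70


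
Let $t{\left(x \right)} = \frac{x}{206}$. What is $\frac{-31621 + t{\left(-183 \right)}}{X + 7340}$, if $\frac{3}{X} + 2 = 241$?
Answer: $- \frac{222410293}{51625454} \approx -4.3082$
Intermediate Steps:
$X = \frac{3}{239}$ ($X = \frac{3}{-2 + 241} = \frac{3}{239} \approx 0.012552$)
$t{\left(x \right)} = \frac{x}{206}$ ($t{\left(x \right)} = x \frac{1}{206} = \frac{x}{206}$)
$\frac{-31621 + t{\left(-183 \right)}}{X + 7340} = \frac{-31621 + \frac{1}{206} \left(-183\right)}{\frac{3}{239} + 7340} = \frac{-31621 - \frac{183}{206}}{\frac{1754263}{239}} = \left(- \frac{6514109}{206}\right) \frac{239}{1754263} = - \frac{222410293}{51625454}$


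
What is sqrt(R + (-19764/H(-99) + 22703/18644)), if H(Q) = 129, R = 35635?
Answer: 7*sqrt(116353502881679)/400846 ≈ 188.37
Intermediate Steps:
sqrt(R + (-19764/H(-99) + 22703/18644)) = sqrt(35635 + (-19764/129 + 22703/18644)) = sqrt(35635 + (-19764*1/129 + 22703*(1/18644))) = sqrt(35635 + (-6588/43 + 22703/18644)) = sqrt(35635 - 121850443/801692) = sqrt(28446443977/801692) = 7*sqrt(116353502881679)/400846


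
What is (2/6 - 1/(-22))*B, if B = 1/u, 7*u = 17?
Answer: 175/1122 ≈ 0.15597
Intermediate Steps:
u = 17/7 (u = (1/7)*17 = 17/7 ≈ 2.4286)
B = 7/17 (B = 1/(17/7) = 7/17 ≈ 0.41176)
(2/6 - 1/(-22))*B = (2/6 - 1/(-22))*(7/17) = (2*(1/6) - 1*(-1/22))*(7/17) = (1/3 + 1/22)*(7/17) = (25/66)*(7/17) = 175/1122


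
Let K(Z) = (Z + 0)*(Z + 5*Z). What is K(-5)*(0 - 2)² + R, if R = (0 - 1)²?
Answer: 601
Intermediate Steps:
R = 1 (R = (-1)² = 1)
K(Z) = 6*Z² (K(Z) = Z*(6*Z) = 6*Z²)
K(-5)*(0 - 2)² + R = (6*(-5)²)*(0 - 2)² + 1 = (6*25)*(-2)² + 1 = 150*4 + 1 = 600 + 1 = 601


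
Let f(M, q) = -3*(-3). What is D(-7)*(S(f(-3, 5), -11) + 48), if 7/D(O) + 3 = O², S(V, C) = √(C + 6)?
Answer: 168/23 + 7*I*√5/46 ≈ 7.3043 + 0.34027*I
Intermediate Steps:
f(M, q) = 9
S(V, C) = √(6 + C)
D(O) = 7/(-3 + O²)
D(-7)*(S(f(-3, 5), -11) + 48) = (7/(-3 + (-7)²))*(√(6 - 11) + 48) = (7/(-3 + 49))*(√(-5) + 48) = (7/46)*(I*√5 + 48) = (7*(1/46))*(48 + I*√5) = 7*(48 + I*√5)/46 = 168/23 + 7*I*√5/46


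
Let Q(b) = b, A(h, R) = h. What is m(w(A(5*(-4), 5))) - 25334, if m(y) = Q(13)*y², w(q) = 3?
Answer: -25217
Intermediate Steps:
m(y) = 13*y²
m(w(A(5*(-4), 5))) - 25334 = 13*3² - 25334 = 13*9 - 25334 = 117 - 25334 = -25217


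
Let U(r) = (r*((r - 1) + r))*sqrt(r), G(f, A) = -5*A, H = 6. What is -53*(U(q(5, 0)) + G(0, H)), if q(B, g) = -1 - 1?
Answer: 1590 - 530*I*sqrt(2) ≈ 1590.0 - 749.53*I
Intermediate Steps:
q(B, g) = -2
U(r) = r**(3/2)*(-1 + 2*r) (U(r) = (r*((-1 + r) + r))*sqrt(r) = (r*(-1 + 2*r))*sqrt(r) = r**(3/2)*(-1 + 2*r))
-53*(U(q(5, 0)) + G(0, H)) = -53*((-2)**(3/2)*(-1 + 2*(-2)) - 5*6) = -53*((-2*I*sqrt(2))*(-1 - 4) - 30) = -53*(-2*I*sqrt(2)*(-5) - 30) = -53*(10*I*sqrt(2) - 30) = -53*(-30 + 10*I*sqrt(2)) = 1590 - 530*I*sqrt(2)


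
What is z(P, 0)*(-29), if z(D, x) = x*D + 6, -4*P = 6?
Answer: -174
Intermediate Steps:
P = -3/2 (P = -¼*6 = -3/2 ≈ -1.5000)
z(D, x) = 6 + D*x (z(D, x) = D*x + 6 = 6 + D*x)
z(P, 0)*(-29) = (6 - 3/2*0)*(-29) = (6 + 0)*(-29) = 6*(-29) = -174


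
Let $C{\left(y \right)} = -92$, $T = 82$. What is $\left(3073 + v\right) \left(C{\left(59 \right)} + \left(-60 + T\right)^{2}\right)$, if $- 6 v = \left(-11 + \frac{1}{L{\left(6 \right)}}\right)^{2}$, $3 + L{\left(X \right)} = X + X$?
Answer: $\frac{290839304}{243} \approx 1.1969 \cdot 10^{6}$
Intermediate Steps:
$L{\left(X \right)} = -3 + 2 X$ ($L{\left(X \right)} = -3 + \left(X + X\right) = -3 + 2 X$)
$v = - \frac{4802}{243}$ ($v = - \frac{\left(-11 + \frac{1}{-3 + 2 \cdot 6}\right)^{2}}{6} = - \frac{\left(-11 + \frac{1}{-3 + 12}\right)^{2}}{6} = - \frac{\left(-11 + \frac{1}{9}\right)^{2}}{6} = - \frac{\left(- \frac{98}{9}\right)^{2}}{6} = \left(- \frac{1}{6}\right) \frac{9604}{81} = - \frac{4802}{243} \approx -19.761$)
$\left(3073 + v\right) \left(C{\left(59 \right)} + \left(-60 + T\right)^{2}\right) = \left(3073 - \frac{4802}{243}\right) \left(-92 + \left(-60 + 82\right)^{2}\right) = \frac{741937 \left(-92 + 22^{2}\right)}{243} = \frac{741937 \left(-92 + 484\right)}{243} = \frac{741937}{243} \cdot 392 = \frac{290839304}{243}$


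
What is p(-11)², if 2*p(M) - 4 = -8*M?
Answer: 2116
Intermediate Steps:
p(M) = 2 - 4*M (p(M) = 2 + (-8*M)/2 = 2 - 4*M)
p(-11)² = (2 - 4*(-11))² = (2 + 44)² = 46² = 2116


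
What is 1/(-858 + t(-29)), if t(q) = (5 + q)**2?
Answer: -1/282 ≈ -0.0035461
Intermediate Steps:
1/(-858 + t(-29)) = 1/(-858 + (5 - 29)**2) = 1/(-858 + (-24)**2) = 1/(-858 + 576) = 1/(-282) = -1/282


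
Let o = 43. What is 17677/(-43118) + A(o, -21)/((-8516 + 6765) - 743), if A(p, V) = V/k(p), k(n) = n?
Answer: -473702839/1156015139 ≈ -0.40977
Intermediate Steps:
A(p, V) = V/p
17677/(-43118) + A(o, -21)/((-8516 + 6765) - 743) = 17677/(-43118) + (-21/43)/((-8516 + 6765) - 743) = 17677*(-1/43118) + (-21*1/43)/(-1751 - 743) = -17677/43118 - 21/43/(-2494) = -17677/43118 - 21/43*(-1/2494) = -17677/43118 + 21/107242 = -473702839/1156015139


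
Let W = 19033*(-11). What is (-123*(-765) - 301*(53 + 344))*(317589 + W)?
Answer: -2749156852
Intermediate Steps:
W = -209363
(-123*(-765) - 301*(53 + 344))*(317589 + W) = (-123*(-765) - 301*(53 + 344))*(317589 - 209363) = (94095 - 301*397)*108226 = (94095 - 119497)*108226 = -25402*108226 = -2749156852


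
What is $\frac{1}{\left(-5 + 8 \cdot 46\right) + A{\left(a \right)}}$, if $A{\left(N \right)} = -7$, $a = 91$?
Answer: $\frac{1}{356} \approx 0.002809$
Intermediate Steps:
$\frac{1}{\left(-5 + 8 \cdot 46\right) + A{\left(a \right)}} = \frac{1}{\left(-5 + 8 \cdot 46\right) - 7} = \frac{1}{\left(-5 + 368\right) - 7} = \frac{1}{363 - 7} = \frac{1}{356}$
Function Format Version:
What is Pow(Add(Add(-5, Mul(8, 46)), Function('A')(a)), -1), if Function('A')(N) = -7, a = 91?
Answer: Rational(1, 356) ≈ 0.0028090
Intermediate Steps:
Pow(Add(Add(-5, Mul(8, 46)), Function('A')(a)), -1) = Pow(Add(Add(-5, Mul(8, 46)), -7), -1) = Pow(Add(Add(-5, 368), -7), -1) = Pow(Add(363, -7), -1) = Pow(356, -1) = Rational(1, 356)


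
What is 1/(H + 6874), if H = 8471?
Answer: 1/15345 ≈ 6.5168e-5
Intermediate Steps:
1/(H + 6874) = 1/(8471 + 6874) = 1/15345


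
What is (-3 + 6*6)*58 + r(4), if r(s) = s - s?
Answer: 1914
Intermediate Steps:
r(s) = 0
(-3 + 6*6)*58 + r(4) = (-3 + 6*6)*58 + 0 = (-3 + 36)*58 + 0 = 33*58 + 0 = 1914 + 0 = 1914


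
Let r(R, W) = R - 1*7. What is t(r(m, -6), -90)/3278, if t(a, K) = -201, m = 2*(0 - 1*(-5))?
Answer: -201/3278 ≈ -0.061318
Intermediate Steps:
m = 10 (m = 2*(0 + 5) = 2*5 = 10)
r(R, W) = -7 + R (r(R, W) = R - 7 = -7 + R)
t(r(m, -6), -90)/3278 = -201/3278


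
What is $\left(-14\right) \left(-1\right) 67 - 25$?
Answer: $913$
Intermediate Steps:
$\left(-14\right) \left(-1\right) 67 - 25 = 14 \cdot 67 - 25 = 938 - 25 = 913$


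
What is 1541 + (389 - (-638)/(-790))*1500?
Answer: 46122539/79 ≈ 5.8383e+5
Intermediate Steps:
1541 + (389 - (-638)/(-790))*1500 = 1541 + (389 - (-638)*(-1)/790)*1500 = 1541 + (389 - 1*319/395)*1500 = 1541 + (389 - 319/395)*1500 = 1541 + (153336/395)*1500 = 1541 + 46000800/79 = 46122539/79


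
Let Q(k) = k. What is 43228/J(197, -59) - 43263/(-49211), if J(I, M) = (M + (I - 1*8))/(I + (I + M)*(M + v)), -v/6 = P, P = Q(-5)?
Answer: -809434465175/639743 ≈ -1.2653e+6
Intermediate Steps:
P = -5
v = 30 (v = -6*(-5) = 30)
J(I, M) = (-8 + I + M)/(I + (30 + M)*(I + M)) (J(I, M) = (M + (I - 1*8))/(I + (I + M)*(M + 30)) = (M + (I - 8))/(I + (I + M)*(30 + M)) = (M + (-8 + I))/(I + (30 + M)*(I + M)) = (-8 + I + M)/(I + (30 + M)*(I + M)))
43228/J(197, -59) - 43263/(-49211) = 43228/(((-8 + 197 - 59)/((-59)² + 30*(-59) + 31*197 + 197*(-59)))) - 43263/(-49211) = 43228/((130/(3481 - 1770 + 6107 - 11623))) - 43263*(-1/49211) = 43228/((130/(-3805))) + 43263/49211 = 43228/((-1/3805*130)) + 43263/49211 = 43228/(-26/761) + 43263/49211 = 43228*(-761/26) + 43263/49211 = -16448254/13 + 43263/49211 = -809434465175/639743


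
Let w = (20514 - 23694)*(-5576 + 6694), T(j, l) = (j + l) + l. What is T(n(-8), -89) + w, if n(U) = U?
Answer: -3555426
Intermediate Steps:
T(j, l) = j + 2*l
w = -3555240 (w = -3180*1118 = -3555240)
T(n(-8), -89) + w = (-8 + 2*(-89)) - 3555240 = (-8 - 178) - 3555240 = -186 - 3555240 = -3555426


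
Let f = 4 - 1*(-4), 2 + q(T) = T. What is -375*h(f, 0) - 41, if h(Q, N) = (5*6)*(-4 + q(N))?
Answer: 67459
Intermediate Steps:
q(T) = -2 + T
f = 8 (f = 4 + 4 = 8)
h(Q, N) = -180 + 30*N (h(Q, N) = (5*6)*(-4 + (-2 + N)) = 30*(-6 + N) = -180 + 30*N)
-375*h(f, 0) - 41 = -375*(-180 + 30*0) - 41 = -375*(-180 + 0) - 41 = -375*(-180) - 41 = 67500 - 41 = 67459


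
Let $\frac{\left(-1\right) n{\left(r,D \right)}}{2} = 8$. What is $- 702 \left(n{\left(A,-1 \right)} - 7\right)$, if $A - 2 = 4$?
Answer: $16146$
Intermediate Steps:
$A = 6$ ($A = 2 + 4 = 6$)
$n{\left(r,D \right)} = -16$ ($n{\left(r,D \right)} = \left(-2\right) 8 = -16$)
$- 702 \left(n{\left(A,-1 \right)} - 7\right) = - 702 \left(-16 - 7\right) = \left(-702\right) \left(-23\right) = 16146$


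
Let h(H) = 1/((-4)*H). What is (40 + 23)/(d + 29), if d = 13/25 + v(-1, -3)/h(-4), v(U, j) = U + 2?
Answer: 1575/1138 ≈ 1.3840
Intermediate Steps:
h(H) = -1/(4*H)
v(U, j) = 2 + U
d = 413/25 (d = 13/25 + (2 - 1)/((-1/4/(-4))) = 13*(1/25) + 1/(-1/4*(-1/4)) = 13/25 + 1/(1/16) = 13/25 + 1*16 = 13/25 + 16 = 413/25 ≈ 16.520)
(40 + 23)/(d + 29) = (40 + 23)/(413/25 + 29) = 63/(1138/25) = 63*(25/1138) = 1575/1138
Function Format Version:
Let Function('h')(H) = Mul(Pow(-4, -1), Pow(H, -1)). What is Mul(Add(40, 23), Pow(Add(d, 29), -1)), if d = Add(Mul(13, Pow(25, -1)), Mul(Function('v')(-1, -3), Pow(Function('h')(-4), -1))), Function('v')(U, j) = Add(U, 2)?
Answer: Rational(1575, 1138) ≈ 1.3840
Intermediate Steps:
Function('h')(H) = Mul(Rational(-1, 4), Pow(H, -1))
Function('v')(U, j) = Add(2, U)
d = Rational(413, 25) (d = Add(Mul(13, Pow(25, -1)), Mul(Add(2, -1), Pow(Mul(Rational(-1, 4), Pow(-4, -1)), -1))) = Add(Mul(13, Rational(1, 25)), Mul(1, Pow(Mul(Rational(-1, 4), Rational(-1, 4)), -1))) = Add(Rational(13, 25), Mul(1, Pow(Rational(1, 16), -1))) = Add(Rational(13, 25), Mul(1, 16)) = Add(Rational(13, 25), 16) = Rational(413, 25) ≈ 16.520)
Mul(Add(40, 23), Pow(Add(d, 29), -1)) = Mul(Add(40, 23), Pow(Add(Rational(413, 25), 29), -1)) = Mul(63, Pow(Rational(1138, 25), -1)) = Mul(63, Rational(25, 1138)) = Rational(1575, 1138)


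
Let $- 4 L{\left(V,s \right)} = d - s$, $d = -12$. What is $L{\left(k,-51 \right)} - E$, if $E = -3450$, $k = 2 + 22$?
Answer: $\frac{13761}{4} \approx 3440.3$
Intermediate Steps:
$k = 24$
$L{\left(V,s \right)} = 3 + \frac{s}{4}$ ($L{\left(V,s \right)} = - \frac{-12 - s}{4} = 3 + \frac{s}{4}$)
$L{\left(k,-51 \right)} - E = \left(3 + \frac{1}{4} \left(-51\right)\right) - -3450 = \left(3 - \frac{51}{4}\right) + 3450 = - \frac{39}{4} + 3450 = \frac{13761}{4}$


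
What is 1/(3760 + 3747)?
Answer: 1/7507 ≈ 0.00013321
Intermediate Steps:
1/(3760 + 3747) = 1/7507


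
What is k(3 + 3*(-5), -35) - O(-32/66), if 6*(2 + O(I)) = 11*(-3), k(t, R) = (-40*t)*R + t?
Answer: -33609/2 ≈ -16805.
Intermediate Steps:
k(t, R) = t - 40*R*t (k(t, R) = -40*R*t + t = t - 40*R*t)
O(I) = -15/2 (O(I) = -2 + (11*(-3))/6 = -2 + (⅙)*(-33) = -2 - 11/2 = -15/2)
k(3 + 3*(-5), -35) - O(-32/66) = (3 + 3*(-5))*(1 - 40*(-35)) - 1*(-15/2) = (3 - 15)*(1 + 1400) + 15/2 = -12*1401 + 15/2 = -16812 + 15/2 = -33609/2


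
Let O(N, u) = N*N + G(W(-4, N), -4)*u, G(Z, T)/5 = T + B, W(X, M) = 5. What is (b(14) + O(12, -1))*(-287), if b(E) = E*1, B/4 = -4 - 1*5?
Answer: -102746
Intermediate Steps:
B = -36 (B = 4*(-4 - 1*5) = 4*(-4 - 5) = 4*(-9) = -36)
G(Z, T) = -180 + 5*T (G(Z, T) = 5*(T - 36) = 5*(-36 + T) = -180 + 5*T)
b(E) = E
O(N, u) = N² - 200*u (O(N, u) = N*N + (-180 + 5*(-4))*u = N² + (-180 - 20)*u = N² - 200*u)
(b(14) + O(12, -1))*(-287) = (14 + (12² - 200*(-1)))*(-287) = (14 + (144 + 200))*(-287) = (14 + 344)*(-287) = 358*(-287) = -102746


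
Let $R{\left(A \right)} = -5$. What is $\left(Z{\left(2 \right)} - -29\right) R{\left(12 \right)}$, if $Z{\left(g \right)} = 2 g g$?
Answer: $-185$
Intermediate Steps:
$Z{\left(g \right)} = 2 g^{2}$
$\left(Z{\left(2 \right)} - -29\right) R{\left(12 \right)} = \left(2 \cdot 2^{2} - -29\right) \left(-5\right) = \left(2 \cdot 4 + 29\right) \left(-5\right) = \left(8 + 29\right) \left(-5\right) = 37 \left(-5\right) = -185$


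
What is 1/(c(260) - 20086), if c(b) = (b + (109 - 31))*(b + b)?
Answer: 1/155674 ≈ 6.4237e-6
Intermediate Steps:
c(b) = 2*b*(78 + b) (c(b) = (b + 78)*(2*b) = (78 + b)*(2*b) = 2*b*(78 + b))
1/(c(260) - 20086) = 1/(2*260*(78 + 260) - 20086) = 1/(2*260*338 - 20086) = 1/(175760 - 20086) = 1/155674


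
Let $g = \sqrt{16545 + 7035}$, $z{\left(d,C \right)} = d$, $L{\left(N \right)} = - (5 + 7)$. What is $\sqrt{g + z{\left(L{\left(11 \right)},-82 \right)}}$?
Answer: $\sqrt{-12 + 6 \sqrt{655}} \approx 11.898$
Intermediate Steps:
$L{\left(N \right)} = -12$ ($L{\left(N \right)} = \left(-1\right) 12 = -12$)
$g = 6 \sqrt{655}$ ($g = \sqrt{23580} = 6 \sqrt{655} \approx 153.56$)
$\sqrt{g + z{\left(L{\left(11 \right)},-82 \right)}} = \sqrt{6 \sqrt{655} - 12} = \sqrt{-12 + 6 \sqrt{655}}$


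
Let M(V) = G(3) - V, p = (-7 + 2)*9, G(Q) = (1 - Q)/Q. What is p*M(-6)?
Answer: -240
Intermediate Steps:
G(Q) = (1 - Q)/Q
p = -45 (p = -5*9 = -45)
M(V) = -2/3 - V (M(V) = (1 - 1*3)/3 - V = (1 - 3)/3 - V = (1/3)*(-2) - V = -2/3 - V)
p*M(-6) = -45*(-2/3 - 1*(-6)) = -45*(-2/3 + 6) = -45*16/3 = -240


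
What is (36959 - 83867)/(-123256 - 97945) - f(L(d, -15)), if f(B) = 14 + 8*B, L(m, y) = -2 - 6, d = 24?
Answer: 11106958/221201 ≈ 50.212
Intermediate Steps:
L(m, y) = -8
(36959 - 83867)/(-123256 - 97945) - f(L(d, -15)) = (36959 - 83867)/(-123256 - 97945) - (14 + 8*(-8)) = -46908/(-221201) - (14 - 64) = -46908*(-1/221201) - 1*(-50) = 46908/221201 + 50 = 11106958/221201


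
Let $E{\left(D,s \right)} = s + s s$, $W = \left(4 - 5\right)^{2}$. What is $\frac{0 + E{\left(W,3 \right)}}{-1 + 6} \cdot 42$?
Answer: $\frac{504}{5} \approx 100.8$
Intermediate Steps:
$W = 1$ ($W = \left(-1\right)^{2} = 1$)
$E{\left(D,s \right)} = s + s^{2}$
$\frac{0 + E{\left(W,3 \right)}}{-1 + 6} \cdot 42 = \frac{0 + 3 \left(1 + 3\right)}{-1 + 6} \cdot 42 = \frac{0 + 3 \cdot 4}{5} \cdot 42 = \left(0 + 12\right) \frac{1}{5} \cdot 42 = 12 \cdot \frac{1}{5} \cdot 42 = \frac{12}{5} \cdot 42 = \frac{504}{5}$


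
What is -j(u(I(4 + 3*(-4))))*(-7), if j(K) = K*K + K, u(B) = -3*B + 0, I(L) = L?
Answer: 4200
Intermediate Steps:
u(B) = -3*B
j(K) = K + K**2 (j(K) = K**2 + K = K + K**2)
-j(u(I(4 + 3*(-4))))*(-7) = -(-3*(4 + 3*(-4)))*(1 - 3*(4 + 3*(-4)))*(-7) = -(-3*(4 - 12))*(1 - 3*(4 - 12))*(-7) = -(-3*(-8))*(1 - 3*(-8))*(-7) = -24*(1 + 24)*(-7) = -24*25*(-7) = -600*(-7) = -1*(-4200) = 4200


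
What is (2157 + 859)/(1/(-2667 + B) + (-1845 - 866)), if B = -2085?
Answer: -14332032/12882673 ≈ -1.1125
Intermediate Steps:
(2157 + 859)/(1/(-2667 + B) + (-1845 - 866)) = (2157 + 859)/(1/(-2667 - 2085) + (-1845 - 866)) = 3016/(1/(-4752) - 2711) = 3016/(-1/4752 - 2711) = 3016/(-12882673/4752) = 3016*(-4752/12882673) = -14332032/12882673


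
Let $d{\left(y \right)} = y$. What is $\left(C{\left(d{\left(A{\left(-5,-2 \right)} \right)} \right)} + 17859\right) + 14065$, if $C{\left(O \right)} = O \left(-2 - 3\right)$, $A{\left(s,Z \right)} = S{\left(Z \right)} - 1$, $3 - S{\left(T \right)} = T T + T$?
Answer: $31924$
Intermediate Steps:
$S{\left(T \right)} = 3 - T - T^{2}$ ($S{\left(T \right)} = 3 - \left(T T + T\right) = 3 - \left(T^{2} + T\right) = 3 - \left(T + T^{2}\right) = 3 - T - T^{2}$)
$A{\left(s,Z \right)} = 2 - Z - Z^{2}$ ($A{\left(s,Z \right)} = \left(3 - Z - Z^{2}\right) - 1 = 2 - Z - Z^{2}$)
$C{\left(O \right)} = - 5 O$ ($C{\left(O \right)} = O \left(-5\right) = - 5 O$)
$\left(C{\left(d{\left(A{\left(-5,-2 \right)} \right)} \right)} + 17859\right) + 14065 = \left(- 5 \left(2 - -2 - \left(-2\right)^{2}\right) + 17859\right) + 14065 = \left(- 5 \left(2 + 2 - 4\right) + 17859\right) + 14065 = \left(\left(-5\right) 0 + 17859\right) + 14065 = \left(0 + 17859\right) + 14065 = 17859 + 14065 = 31924$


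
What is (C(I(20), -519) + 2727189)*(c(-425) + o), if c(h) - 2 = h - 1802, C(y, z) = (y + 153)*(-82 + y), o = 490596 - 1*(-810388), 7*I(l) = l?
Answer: 24681587648839/7 ≈ 3.5259e+12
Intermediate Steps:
I(l) = l/7
o = 1300984 (o = 490596 + 810388 = 1300984)
C(y, z) = (-82 + y)*(153 + y) (C(y, z) = (153 + y)*(-82 + y) = (-82 + y)*(153 + y))
c(h) = -1800 + h (c(h) = 2 + (h - 1802) = 2 + (-1802 + h) = -1800 + h)
(C(I(20), -519) + 2727189)*(c(-425) + o) = ((-12546 + ((⅐)*20)² + 71*((⅐)*20)) + 2727189)*((-1800 - 425) + 1300984) = ((-12546 + (20/7)² + 71*(20/7)) + 2727189)*(-2225 + 1300984) = ((-12546 + 400/49 + 1420/7) + 2727189)*1298759 = (-604414/49 + 2727189)*1298759 = (133027847/49)*1298759 = 24681587648839/7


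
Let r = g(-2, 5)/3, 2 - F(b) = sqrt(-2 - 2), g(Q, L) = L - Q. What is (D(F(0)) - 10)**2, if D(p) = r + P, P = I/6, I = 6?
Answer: 400/9 ≈ 44.444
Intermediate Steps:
F(b) = 2 - 2*I (F(b) = 2 - sqrt(-2 - 2) = 2 - sqrt(-4) = 2 - 2*I)
P = 1 (P = 6/6 = 6*(1/6) = 1)
r = 7/3 (r = (5 - 1*(-2))/3 = (5 + 2)*(1/3) = 7*(1/3) = 7/3 ≈ 2.3333)
D(p) = 10/3 (D(p) = 7/3 + 1 = 10/3)
(D(F(0)) - 10)**2 = (10/3 - 10)**2 = (-20/3)**2 = 400/9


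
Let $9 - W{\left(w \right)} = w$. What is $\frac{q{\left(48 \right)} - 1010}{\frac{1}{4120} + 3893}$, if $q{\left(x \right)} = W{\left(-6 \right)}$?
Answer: $- \frac{4099400}{16039161} \approx -0.25559$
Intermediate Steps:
$W{\left(w \right)} = 9 - w$
$q{\left(x \right)} = 15$ ($q{\left(x \right)} = 9 - -6 = 9 + 6 = 15$)
$\frac{q{\left(48 \right)} - 1010}{\frac{1}{4120} + 3893} = \frac{15 - 1010}{\frac{1}{4120} + 3893} = - \frac{995}{\frac{1}{4120} + 3893} = - \frac{995}{\frac{16039161}{4120}} = \left(-995\right) \frac{4120}{16039161} = - \frac{4099400}{16039161}$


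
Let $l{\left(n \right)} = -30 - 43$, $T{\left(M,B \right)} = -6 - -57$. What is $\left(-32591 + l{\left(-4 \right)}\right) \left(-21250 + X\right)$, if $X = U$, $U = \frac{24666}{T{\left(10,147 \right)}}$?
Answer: $\frac{11531306592}{17} \approx 6.7831 \cdot 10^{8}$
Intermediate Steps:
$T{\left(M,B \right)} = 51$ ($T{\left(M,B \right)} = -6 + 57 = 51$)
$l{\left(n \right)} = -73$
$U = \frac{8222}{17}$ ($U = \frac{24666}{51} = 24666 \cdot \frac{1}{51} = \frac{8222}{17} \approx 483.65$)
$X = \frac{8222}{17} \approx 483.65$
$\left(-32591 + l{\left(-4 \right)}\right) \left(-21250 + X\right) = \left(-32591 - 73\right) \left(-21250 + \frac{8222}{17}\right) = \left(-32664\right) \left(- \frac{353028}{17}\right) = \frac{11531306592}{17}$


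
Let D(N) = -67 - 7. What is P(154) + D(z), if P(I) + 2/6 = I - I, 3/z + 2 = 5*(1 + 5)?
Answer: -223/3 ≈ -74.333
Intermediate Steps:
z = 3/28 (z = 3/(-2 + 5*(1 + 5)) = 3/(-2 + 5*6) = 3/(-2 + 30) = 3/28 ≈ 0.10714)
P(I) = -1/3 (P(I) = -1/3 + (I - I) = -1/3 + 0 = -1/3)
D(N) = -74
P(154) + D(z) = -1/3 - 74 = -223/3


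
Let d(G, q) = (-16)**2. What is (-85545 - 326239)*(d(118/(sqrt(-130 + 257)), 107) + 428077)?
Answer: -176380676072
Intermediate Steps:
d(G, q) = 256
(-85545 - 326239)*(d(118/(sqrt(-130 + 257)), 107) + 428077) = (-85545 - 326239)*(256 + 428077) = -411784*428333 = -176380676072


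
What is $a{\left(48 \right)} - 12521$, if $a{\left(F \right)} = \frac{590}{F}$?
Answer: $- \frac{300209}{24} \approx -12509.0$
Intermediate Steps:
$a{\left(48 \right)} - 12521 = \frac{590}{48} - 12521 = 590 \cdot \frac{1}{48} - 12521 = \frac{295}{24} - 12521 = - \frac{300209}{24}$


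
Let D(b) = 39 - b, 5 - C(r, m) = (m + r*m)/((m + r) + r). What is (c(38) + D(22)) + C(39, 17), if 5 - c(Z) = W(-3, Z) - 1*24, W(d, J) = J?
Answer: 111/19 ≈ 5.8421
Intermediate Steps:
C(r, m) = 5 - (m + m*r)/(m + 2*r) (C(r, m) = 5 - (m + r*m)/((m + r) + r) = 5 - (m + m*r)/(m + 2*r))
c(Z) = 29 - Z (c(Z) = 5 - (Z - 1*24) = 5 - (Z - 24) = 5 - (-24 + Z) = 5 + (24 - Z) = 29 - Z)
(c(38) + D(22)) + C(39, 17) = ((29 - 1*38) + (39 - 1*22)) + (4*17 + 10*39 - 1*17*39)/(17 + 2*39) = ((29 - 38) + (39 - 22)) + (68 + 390 - 663)/(17 + 78) = (-9 + 17) - 205/95 = 8 + (1/95)*(-205) = 8 - 41/19 = 111/19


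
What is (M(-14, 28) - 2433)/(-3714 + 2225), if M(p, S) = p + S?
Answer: 2419/1489 ≈ 1.6246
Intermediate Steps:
M(p, S) = S + p
(M(-14, 28) - 2433)/(-3714 + 2225) = ((28 - 14) - 2433)/(-3714 + 2225) = (14 - 2433)/(-1489) = -2419*(-1/1489) = 2419/1489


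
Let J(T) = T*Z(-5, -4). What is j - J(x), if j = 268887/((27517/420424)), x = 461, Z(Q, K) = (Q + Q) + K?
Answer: 113224142806/27517 ≈ 4.1147e+6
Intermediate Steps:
Z(Q, K) = K + 2*Q (Z(Q, K) = 2*Q + K = K + 2*Q)
J(T) = -14*T (J(T) = T*(-4 + 2*(-5)) = T*(-4 - 10) = T*(-14) = -14*T)
j = 113046548088/27517 (j = 268887/((27517*(1/420424))) = 268887/(27517/420424) = 268887*(420424/27517) = 113046548088/27517 ≈ 4.1082e+6)
j - J(x) = 113046548088/27517 - (-14)*461 = 113046548088/27517 - 1*(-6454) = 113046548088/27517 + 6454 = 113224142806/27517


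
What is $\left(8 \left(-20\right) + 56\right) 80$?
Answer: $-8320$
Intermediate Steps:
$\left(8 \left(-20\right) + 56\right) 80 = \left(-160 + 56\right) 80 = \left(-104\right) 80 = -8320$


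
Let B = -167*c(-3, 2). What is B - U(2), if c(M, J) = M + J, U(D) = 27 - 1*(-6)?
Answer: 134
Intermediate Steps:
U(D) = 33 (U(D) = 27 + 6 = 33)
c(M, J) = J + M
B = 167 (B = -167*(2 - 3) = -167*(-1) = 167)
B - U(2) = 167 - 1*33 = 167 - 33 = 134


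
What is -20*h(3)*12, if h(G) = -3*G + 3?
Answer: 1440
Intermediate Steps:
h(G) = 3 - 3*G
-20*h(3)*12 = -20*(3 - 3*3)*12 = -20*(3 - 9)*12 = -(-120)*12 = -20*(-72) = 1440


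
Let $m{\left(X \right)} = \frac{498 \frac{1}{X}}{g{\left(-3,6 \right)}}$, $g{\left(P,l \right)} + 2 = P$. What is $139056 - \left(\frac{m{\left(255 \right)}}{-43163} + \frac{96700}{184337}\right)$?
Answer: $\frac{470220069954590358}{3381528620675} \approx 1.3906 \cdot 10^{5}$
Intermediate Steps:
$g{\left(P,l \right)} = -2 + P$
$m{\left(X \right)} = - \frac{498}{5 X}$ ($m{\left(X \right)} = \frac{498 \frac{1}{X}}{-2 - 3} = \frac{498 \frac{1}{X}}{-5} = \frac{498}{X} \left(- \frac{1}{5}\right) = - \frac{498}{5 X}$)
$139056 - \left(\frac{m{\left(255 \right)}}{-43163} + \frac{96700}{184337}\right) = 139056 - \left(\frac{\left(- \frac{498}{5}\right) \frac{1}{255}}{-43163} + \frac{96700}{184337}\right) = 139056 - \left(\left(- \frac{498}{5}\right) \frac{1}{255} \left(- \frac{1}{43163}\right) + 96700 \cdot \frac{1}{184337}\right) = 139056 - \left(\left(- \frac{166}{425}\right) \left(- \frac{1}{43163}\right) + \frac{96700}{184337}\right) = 139056 - \left(\frac{166}{18344275} + \frac{96700}{184337}\right) = 139056 - \frac{1773921992442}{3381528620675} = \frac{470220069954590358}{3381528620675}$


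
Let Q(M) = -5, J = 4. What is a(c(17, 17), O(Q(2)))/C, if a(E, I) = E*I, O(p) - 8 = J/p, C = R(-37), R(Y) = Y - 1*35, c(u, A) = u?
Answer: -17/10 ≈ -1.7000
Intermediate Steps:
R(Y) = -35 + Y (R(Y) = Y - 35 = -35 + Y)
C = -72 (C = -35 - 37 = -72)
O(p) = 8 + 4/p
a(c(17, 17), O(Q(2)))/C = (17*(8 + 4/(-5)))/(-72) = (17*(8 + 4*(-1/5)))*(-1/72) = (17*(8 - 4/5))*(-1/72) = (17*(36/5))*(-1/72) = (612/5)*(-1/72) = -17/10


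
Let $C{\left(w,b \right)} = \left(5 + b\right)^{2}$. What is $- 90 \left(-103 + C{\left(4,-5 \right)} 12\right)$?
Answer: $9270$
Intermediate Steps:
$- 90 \left(-103 + C{\left(4,-5 \right)} 12\right) = - 90 \left(-103 + \left(5 - 5\right)^{2} \cdot 12\right) = - 90 \left(-103 + 0^{2} \cdot 12\right) = - 90 \left(-103 + 0 \cdot 12\right) = - 90 \left(-103 + 0\right) = \left(-90\right) \left(-103\right) = 9270$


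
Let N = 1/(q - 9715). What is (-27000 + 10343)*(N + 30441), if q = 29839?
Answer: -10203989668045/20124 ≈ -5.0706e+8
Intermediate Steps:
N = 1/20124 (N = 1/(29839 - 9715) = 1/20124 ≈ 4.9692e-5)
(-27000 + 10343)*(N + 30441) = (-27000 + 10343)*(1/20124 + 30441) = -16657*612594685/20124 = -10203989668045/20124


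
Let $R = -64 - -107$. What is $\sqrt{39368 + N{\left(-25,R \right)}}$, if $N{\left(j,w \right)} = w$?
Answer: $3 \sqrt{4379} \approx 198.52$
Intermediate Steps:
$R = 43$ ($R = -64 + 107 = 43$)
$\sqrt{39368 + N{\left(-25,R \right)}} = \sqrt{39368 + 43} = \sqrt{39411} = 3 \sqrt{4379}$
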